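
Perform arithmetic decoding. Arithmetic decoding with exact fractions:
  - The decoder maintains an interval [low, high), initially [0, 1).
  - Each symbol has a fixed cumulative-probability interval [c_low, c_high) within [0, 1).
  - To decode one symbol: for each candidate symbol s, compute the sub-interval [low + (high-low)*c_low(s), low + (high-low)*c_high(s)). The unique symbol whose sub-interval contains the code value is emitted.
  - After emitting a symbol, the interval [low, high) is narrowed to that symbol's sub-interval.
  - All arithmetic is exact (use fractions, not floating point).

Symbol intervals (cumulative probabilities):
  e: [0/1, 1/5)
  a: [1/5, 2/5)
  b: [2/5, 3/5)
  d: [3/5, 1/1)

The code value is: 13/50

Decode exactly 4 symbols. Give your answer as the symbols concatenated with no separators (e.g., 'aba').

Answer: aabb

Derivation:
Step 1: interval [0/1, 1/1), width = 1/1 - 0/1 = 1/1
  'e': [0/1 + 1/1*0/1, 0/1 + 1/1*1/5) = [0/1, 1/5)
  'a': [0/1 + 1/1*1/5, 0/1 + 1/1*2/5) = [1/5, 2/5) <- contains code 13/50
  'b': [0/1 + 1/1*2/5, 0/1 + 1/1*3/5) = [2/5, 3/5)
  'd': [0/1 + 1/1*3/5, 0/1 + 1/1*1/1) = [3/5, 1/1)
  emit 'a', narrow to [1/5, 2/5)
Step 2: interval [1/5, 2/5), width = 2/5 - 1/5 = 1/5
  'e': [1/5 + 1/5*0/1, 1/5 + 1/5*1/5) = [1/5, 6/25)
  'a': [1/5 + 1/5*1/5, 1/5 + 1/5*2/5) = [6/25, 7/25) <- contains code 13/50
  'b': [1/5 + 1/5*2/5, 1/5 + 1/5*3/5) = [7/25, 8/25)
  'd': [1/5 + 1/5*3/5, 1/5 + 1/5*1/1) = [8/25, 2/5)
  emit 'a', narrow to [6/25, 7/25)
Step 3: interval [6/25, 7/25), width = 7/25 - 6/25 = 1/25
  'e': [6/25 + 1/25*0/1, 6/25 + 1/25*1/5) = [6/25, 31/125)
  'a': [6/25 + 1/25*1/5, 6/25 + 1/25*2/5) = [31/125, 32/125)
  'b': [6/25 + 1/25*2/5, 6/25 + 1/25*3/5) = [32/125, 33/125) <- contains code 13/50
  'd': [6/25 + 1/25*3/5, 6/25 + 1/25*1/1) = [33/125, 7/25)
  emit 'b', narrow to [32/125, 33/125)
Step 4: interval [32/125, 33/125), width = 33/125 - 32/125 = 1/125
  'e': [32/125 + 1/125*0/1, 32/125 + 1/125*1/5) = [32/125, 161/625)
  'a': [32/125 + 1/125*1/5, 32/125 + 1/125*2/5) = [161/625, 162/625)
  'b': [32/125 + 1/125*2/5, 32/125 + 1/125*3/5) = [162/625, 163/625) <- contains code 13/50
  'd': [32/125 + 1/125*3/5, 32/125 + 1/125*1/1) = [163/625, 33/125)
  emit 'b', narrow to [162/625, 163/625)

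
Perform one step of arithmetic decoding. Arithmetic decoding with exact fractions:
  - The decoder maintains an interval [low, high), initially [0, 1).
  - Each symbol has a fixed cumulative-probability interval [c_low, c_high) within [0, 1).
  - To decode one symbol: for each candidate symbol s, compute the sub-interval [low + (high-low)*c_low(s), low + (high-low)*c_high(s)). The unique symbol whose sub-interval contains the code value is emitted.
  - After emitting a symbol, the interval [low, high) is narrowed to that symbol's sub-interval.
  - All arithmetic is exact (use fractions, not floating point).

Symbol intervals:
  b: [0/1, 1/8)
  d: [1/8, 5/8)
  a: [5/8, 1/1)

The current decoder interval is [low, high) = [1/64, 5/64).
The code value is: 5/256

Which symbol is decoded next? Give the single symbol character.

Answer: b

Derivation:
Interval width = high − low = 5/64 − 1/64 = 1/16
Scaled code = (code − low) / width = (5/256 − 1/64) / 1/16 = 1/16
  b: [0/1, 1/8) ← scaled code falls here ✓
  d: [1/8, 5/8) 
  a: [5/8, 1/1) 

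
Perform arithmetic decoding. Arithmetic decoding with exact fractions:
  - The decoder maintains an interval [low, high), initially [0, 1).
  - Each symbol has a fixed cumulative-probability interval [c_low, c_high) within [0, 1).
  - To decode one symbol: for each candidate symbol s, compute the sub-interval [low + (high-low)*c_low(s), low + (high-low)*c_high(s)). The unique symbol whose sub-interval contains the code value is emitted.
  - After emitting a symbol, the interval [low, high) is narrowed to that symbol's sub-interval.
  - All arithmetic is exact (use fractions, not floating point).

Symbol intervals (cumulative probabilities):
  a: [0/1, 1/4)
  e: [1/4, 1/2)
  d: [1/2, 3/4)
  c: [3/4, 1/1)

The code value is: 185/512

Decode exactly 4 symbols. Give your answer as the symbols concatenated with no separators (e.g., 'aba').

Answer: eeca

Derivation:
Step 1: interval [0/1, 1/1), width = 1/1 - 0/1 = 1/1
  'a': [0/1 + 1/1*0/1, 0/1 + 1/1*1/4) = [0/1, 1/4)
  'e': [0/1 + 1/1*1/4, 0/1 + 1/1*1/2) = [1/4, 1/2) <- contains code 185/512
  'd': [0/1 + 1/1*1/2, 0/1 + 1/1*3/4) = [1/2, 3/4)
  'c': [0/1 + 1/1*3/4, 0/1 + 1/1*1/1) = [3/4, 1/1)
  emit 'e', narrow to [1/4, 1/2)
Step 2: interval [1/4, 1/2), width = 1/2 - 1/4 = 1/4
  'a': [1/4 + 1/4*0/1, 1/4 + 1/4*1/4) = [1/4, 5/16)
  'e': [1/4 + 1/4*1/4, 1/4 + 1/4*1/2) = [5/16, 3/8) <- contains code 185/512
  'd': [1/4 + 1/4*1/2, 1/4 + 1/4*3/4) = [3/8, 7/16)
  'c': [1/4 + 1/4*3/4, 1/4 + 1/4*1/1) = [7/16, 1/2)
  emit 'e', narrow to [5/16, 3/8)
Step 3: interval [5/16, 3/8), width = 3/8 - 5/16 = 1/16
  'a': [5/16 + 1/16*0/1, 5/16 + 1/16*1/4) = [5/16, 21/64)
  'e': [5/16 + 1/16*1/4, 5/16 + 1/16*1/2) = [21/64, 11/32)
  'd': [5/16 + 1/16*1/2, 5/16 + 1/16*3/4) = [11/32, 23/64)
  'c': [5/16 + 1/16*3/4, 5/16 + 1/16*1/1) = [23/64, 3/8) <- contains code 185/512
  emit 'c', narrow to [23/64, 3/8)
Step 4: interval [23/64, 3/8), width = 3/8 - 23/64 = 1/64
  'a': [23/64 + 1/64*0/1, 23/64 + 1/64*1/4) = [23/64, 93/256) <- contains code 185/512
  'e': [23/64 + 1/64*1/4, 23/64 + 1/64*1/2) = [93/256, 47/128)
  'd': [23/64 + 1/64*1/2, 23/64 + 1/64*3/4) = [47/128, 95/256)
  'c': [23/64 + 1/64*3/4, 23/64 + 1/64*1/1) = [95/256, 3/8)
  emit 'a', narrow to [23/64, 93/256)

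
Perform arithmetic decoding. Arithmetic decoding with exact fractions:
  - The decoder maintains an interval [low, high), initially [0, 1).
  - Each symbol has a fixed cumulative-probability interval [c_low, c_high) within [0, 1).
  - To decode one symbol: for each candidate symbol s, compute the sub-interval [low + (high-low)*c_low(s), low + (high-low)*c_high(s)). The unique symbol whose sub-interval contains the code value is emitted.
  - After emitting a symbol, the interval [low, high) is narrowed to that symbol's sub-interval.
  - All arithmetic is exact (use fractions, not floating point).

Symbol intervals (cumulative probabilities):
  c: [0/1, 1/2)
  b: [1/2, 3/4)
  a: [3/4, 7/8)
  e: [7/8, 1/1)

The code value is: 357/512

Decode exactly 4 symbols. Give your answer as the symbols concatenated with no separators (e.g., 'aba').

Step 1: interval [0/1, 1/1), width = 1/1 - 0/1 = 1/1
  'c': [0/1 + 1/1*0/1, 0/1 + 1/1*1/2) = [0/1, 1/2)
  'b': [0/1 + 1/1*1/2, 0/1 + 1/1*3/4) = [1/2, 3/4) <- contains code 357/512
  'a': [0/1 + 1/1*3/4, 0/1 + 1/1*7/8) = [3/4, 7/8)
  'e': [0/1 + 1/1*7/8, 0/1 + 1/1*1/1) = [7/8, 1/1)
  emit 'b', narrow to [1/2, 3/4)
Step 2: interval [1/2, 3/4), width = 3/4 - 1/2 = 1/4
  'c': [1/2 + 1/4*0/1, 1/2 + 1/4*1/2) = [1/2, 5/8)
  'b': [1/2 + 1/4*1/2, 1/2 + 1/4*3/4) = [5/8, 11/16)
  'a': [1/2 + 1/4*3/4, 1/2 + 1/4*7/8) = [11/16, 23/32) <- contains code 357/512
  'e': [1/2 + 1/4*7/8, 1/2 + 1/4*1/1) = [23/32, 3/4)
  emit 'a', narrow to [11/16, 23/32)
Step 3: interval [11/16, 23/32), width = 23/32 - 11/16 = 1/32
  'c': [11/16 + 1/32*0/1, 11/16 + 1/32*1/2) = [11/16, 45/64) <- contains code 357/512
  'b': [11/16 + 1/32*1/2, 11/16 + 1/32*3/4) = [45/64, 91/128)
  'a': [11/16 + 1/32*3/4, 11/16 + 1/32*7/8) = [91/128, 183/256)
  'e': [11/16 + 1/32*7/8, 11/16 + 1/32*1/1) = [183/256, 23/32)
  emit 'c', narrow to [11/16, 45/64)
Step 4: interval [11/16, 45/64), width = 45/64 - 11/16 = 1/64
  'c': [11/16 + 1/64*0/1, 11/16 + 1/64*1/2) = [11/16, 89/128)
  'b': [11/16 + 1/64*1/2, 11/16 + 1/64*3/4) = [89/128, 179/256) <- contains code 357/512
  'a': [11/16 + 1/64*3/4, 11/16 + 1/64*7/8) = [179/256, 359/512)
  'e': [11/16 + 1/64*7/8, 11/16 + 1/64*1/1) = [359/512, 45/64)
  emit 'b', narrow to [89/128, 179/256)

Answer: bacb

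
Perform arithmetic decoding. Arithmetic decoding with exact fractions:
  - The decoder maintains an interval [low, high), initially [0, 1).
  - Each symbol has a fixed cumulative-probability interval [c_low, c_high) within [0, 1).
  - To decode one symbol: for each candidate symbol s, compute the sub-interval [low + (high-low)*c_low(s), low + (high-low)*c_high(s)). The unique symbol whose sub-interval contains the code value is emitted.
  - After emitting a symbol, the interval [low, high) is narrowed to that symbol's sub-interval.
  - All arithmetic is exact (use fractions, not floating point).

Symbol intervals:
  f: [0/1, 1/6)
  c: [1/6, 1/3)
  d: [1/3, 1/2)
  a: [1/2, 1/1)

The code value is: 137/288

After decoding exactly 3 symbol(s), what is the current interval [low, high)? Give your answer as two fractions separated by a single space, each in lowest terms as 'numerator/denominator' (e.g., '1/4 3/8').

Answer: 11/24 1/2

Derivation:
Step 1: interval [0/1, 1/1), width = 1/1 - 0/1 = 1/1
  'f': [0/1 + 1/1*0/1, 0/1 + 1/1*1/6) = [0/1, 1/6)
  'c': [0/1 + 1/1*1/6, 0/1 + 1/1*1/3) = [1/6, 1/3)
  'd': [0/1 + 1/1*1/3, 0/1 + 1/1*1/2) = [1/3, 1/2) <- contains code 137/288
  'a': [0/1 + 1/1*1/2, 0/1 + 1/1*1/1) = [1/2, 1/1)
  emit 'd', narrow to [1/3, 1/2)
Step 2: interval [1/3, 1/2), width = 1/2 - 1/3 = 1/6
  'f': [1/3 + 1/6*0/1, 1/3 + 1/6*1/6) = [1/3, 13/36)
  'c': [1/3 + 1/6*1/6, 1/3 + 1/6*1/3) = [13/36, 7/18)
  'd': [1/3 + 1/6*1/3, 1/3 + 1/6*1/2) = [7/18, 5/12)
  'a': [1/3 + 1/6*1/2, 1/3 + 1/6*1/1) = [5/12, 1/2) <- contains code 137/288
  emit 'a', narrow to [5/12, 1/2)
Step 3: interval [5/12, 1/2), width = 1/2 - 5/12 = 1/12
  'f': [5/12 + 1/12*0/1, 5/12 + 1/12*1/6) = [5/12, 31/72)
  'c': [5/12 + 1/12*1/6, 5/12 + 1/12*1/3) = [31/72, 4/9)
  'd': [5/12 + 1/12*1/3, 5/12 + 1/12*1/2) = [4/9, 11/24)
  'a': [5/12 + 1/12*1/2, 5/12 + 1/12*1/1) = [11/24, 1/2) <- contains code 137/288
  emit 'a', narrow to [11/24, 1/2)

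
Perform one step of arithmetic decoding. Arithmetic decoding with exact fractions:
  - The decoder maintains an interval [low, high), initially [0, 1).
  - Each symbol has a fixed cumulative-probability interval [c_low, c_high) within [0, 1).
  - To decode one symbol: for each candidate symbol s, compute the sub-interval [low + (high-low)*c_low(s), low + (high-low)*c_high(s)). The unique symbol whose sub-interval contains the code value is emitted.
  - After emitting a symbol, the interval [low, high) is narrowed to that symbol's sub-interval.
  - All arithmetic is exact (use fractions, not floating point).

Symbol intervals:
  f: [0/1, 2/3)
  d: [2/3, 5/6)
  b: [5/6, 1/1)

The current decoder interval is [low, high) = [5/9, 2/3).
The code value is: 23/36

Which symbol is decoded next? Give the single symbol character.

Interval width = high − low = 2/3 − 5/9 = 1/9
Scaled code = (code − low) / width = (23/36 − 5/9) / 1/9 = 3/4
  f: [0/1, 2/3) 
  d: [2/3, 5/6) ← scaled code falls here ✓
  b: [5/6, 1/1) 

Answer: d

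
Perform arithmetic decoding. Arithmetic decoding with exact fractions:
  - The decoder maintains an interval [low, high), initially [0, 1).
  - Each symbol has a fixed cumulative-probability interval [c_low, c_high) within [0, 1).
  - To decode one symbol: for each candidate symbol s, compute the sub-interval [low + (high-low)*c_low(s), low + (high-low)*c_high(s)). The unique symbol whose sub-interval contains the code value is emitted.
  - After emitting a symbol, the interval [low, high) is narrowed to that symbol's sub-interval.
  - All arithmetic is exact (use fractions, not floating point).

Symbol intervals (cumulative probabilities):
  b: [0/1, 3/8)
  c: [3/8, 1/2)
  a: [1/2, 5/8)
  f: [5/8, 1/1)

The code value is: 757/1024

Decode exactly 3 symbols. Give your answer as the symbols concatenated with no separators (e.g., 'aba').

Answer: fbf

Derivation:
Step 1: interval [0/1, 1/1), width = 1/1 - 0/1 = 1/1
  'b': [0/1 + 1/1*0/1, 0/1 + 1/1*3/8) = [0/1, 3/8)
  'c': [0/1 + 1/1*3/8, 0/1 + 1/1*1/2) = [3/8, 1/2)
  'a': [0/1 + 1/1*1/2, 0/1 + 1/1*5/8) = [1/2, 5/8)
  'f': [0/1 + 1/1*5/8, 0/1 + 1/1*1/1) = [5/8, 1/1) <- contains code 757/1024
  emit 'f', narrow to [5/8, 1/1)
Step 2: interval [5/8, 1/1), width = 1/1 - 5/8 = 3/8
  'b': [5/8 + 3/8*0/1, 5/8 + 3/8*3/8) = [5/8, 49/64) <- contains code 757/1024
  'c': [5/8 + 3/8*3/8, 5/8 + 3/8*1/2) = [49/64, 13/16)
  'a': [5/8 + 3/8*1/2, 5/8 + 3/8*5/8) = [13/16, 55/64)
  'f': [5/8 + 3/8*5/8, 5/8 + 3/8*1/1) = [55/64, 1/1)
  emit 'b', narrow to [5/8, 49/64)
Step 3: interval [5/8, 49/64), width = 49/64 - 5/8 = 9/64
  'b': [5/8 + 9/64*0/1, 5/8 + 9/64*3/8) = [5/8, 347/512)
  'c': [5/8 + 9/64*3/8, 5/8 + 9/64*1/2) = [347/512, 89/128)
  'a': [5/8 + 9/64*1/2, 5/8 + 9/64*5/8) = [89/128, 365/512)
  'f': [5/8 + 9/64*5/8, 5/8 + 9/64*1/1) = [365/512, 49/64) <- contains code 757/1024
  emit 'f', narrow to [365/512, 49/64)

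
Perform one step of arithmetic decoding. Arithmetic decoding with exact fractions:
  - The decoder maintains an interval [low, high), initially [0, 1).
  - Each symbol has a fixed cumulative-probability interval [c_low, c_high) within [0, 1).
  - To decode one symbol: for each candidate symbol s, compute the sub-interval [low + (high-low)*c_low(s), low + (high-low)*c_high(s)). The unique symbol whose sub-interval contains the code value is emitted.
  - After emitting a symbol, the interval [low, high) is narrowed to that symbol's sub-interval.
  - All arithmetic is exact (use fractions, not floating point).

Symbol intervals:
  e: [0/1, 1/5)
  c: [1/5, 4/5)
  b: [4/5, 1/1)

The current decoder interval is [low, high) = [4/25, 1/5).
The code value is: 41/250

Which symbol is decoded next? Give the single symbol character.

Interval width = high − low = 1/5 − 4/25 = 1/25
Scaled code = (code − low) / width = (41/250 − 4/25) / 1/25 = 1/10
  e: [0/1, 1/5) ← scaled code falls here ✓
  c: [1/5, 4/5) 
  b: [4/5, 1/1) 

Answer: e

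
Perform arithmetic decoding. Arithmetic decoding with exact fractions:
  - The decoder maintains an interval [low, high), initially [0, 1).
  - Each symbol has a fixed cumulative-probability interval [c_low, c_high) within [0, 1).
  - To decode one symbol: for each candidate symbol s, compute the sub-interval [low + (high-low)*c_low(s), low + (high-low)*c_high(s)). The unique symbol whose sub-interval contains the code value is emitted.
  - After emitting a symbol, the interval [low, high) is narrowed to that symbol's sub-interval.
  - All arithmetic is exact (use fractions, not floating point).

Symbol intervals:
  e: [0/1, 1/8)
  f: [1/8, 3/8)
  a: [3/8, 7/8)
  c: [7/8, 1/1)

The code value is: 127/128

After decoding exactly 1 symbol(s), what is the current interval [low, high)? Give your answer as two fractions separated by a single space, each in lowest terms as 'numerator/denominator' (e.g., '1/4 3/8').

Answer: 7/8 1/1

Derivation:
Step 1: interval [0/1, 1/1), width = 1/1 - 0/1 = 1/1
  'e': [0/1 + 1/1*0/1, 0/1 + 1/1*1/8) = [0/1, 1/8)
  'f': [0/1 + 1/1*1/8, 0/1 + 1/1*3/8) = [1/8, 3/8)
  'a': [0/1 + 1/1*3/8, 0/1 + 1/1*7/8) = [3/8, 7/8)
  'c': [0/1 + 1/1*7/8, 0/1 + 1/1*1/1) = [7/8, 1/1) <- contains code 127/128
  emit 'c', narrow to [7/8, 1/1)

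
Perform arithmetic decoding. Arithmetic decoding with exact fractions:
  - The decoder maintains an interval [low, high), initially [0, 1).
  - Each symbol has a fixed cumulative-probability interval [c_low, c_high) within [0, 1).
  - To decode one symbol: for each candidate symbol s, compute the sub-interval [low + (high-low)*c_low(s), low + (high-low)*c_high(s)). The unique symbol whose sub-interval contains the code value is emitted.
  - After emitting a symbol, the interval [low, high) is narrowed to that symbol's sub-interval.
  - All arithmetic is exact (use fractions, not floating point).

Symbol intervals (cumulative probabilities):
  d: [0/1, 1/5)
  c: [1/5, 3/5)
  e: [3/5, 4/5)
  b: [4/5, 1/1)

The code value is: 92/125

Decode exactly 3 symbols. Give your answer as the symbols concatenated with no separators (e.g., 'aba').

Step 1: interval [0/1, 1/1), width = 1/1 - 0/1 = 1/1
  'd': [0/1 + 1/1*0/1, 0/1 + 1/1*1/5) = [0/1, 1/5)
  'c': [0/1 + 1/1*1/5, 0/1 + 1/1*3/5) = [1/5, 3/5)
  'e': [0/1 + 1/1*3/5, 0/1 + 1/1*4/5) = [3/5, 4/5) <- contains code 92/125
  'b': [0/1 + 1/1*4/5, 0/1 + 1/1*1/1) = [4/5, 1/1)
  emit 'e', narrow to [3/5, 4/5)
Step 2: interval [3/5, 4/5), width = 4/5 - 3/5 = 1/5
  'd': [3/5 + 1/5*0/1, 3/5 + 1/5*1/5) = [3/5, 16/25)
  'c': [3/5 + 1/5*1/5, 3/5 + 1/5*3/5) = [16/25, 18/25)
  'e': [3/5 + 1/5*3/5, 3/5 + 1/5*4/5) = [18/25, 19/25) <- contains code 92/125
  'b': [3/5 + 1/5*4/5, 3/5 + 1/5*1/1) = [19/25, 4/5)
  emit 'e', narrow to [18/25, 19/25)
Step 3: interval [18/25, 19/25), width = 19/25 - 18/25 = 1/25
  'd': [18/25 + 1/25*0/1, 18/25 + 1/25*1/5) = [18/25, 91/125)
  'c': [18/25 + 1/25*1/5, 18/25 + 1/25*3/5) = [91/125, 93/125) <- contains code 92/125
  'e': [18/25 + 1/25*3/5, 18/25 + 1/25*4/5) = [93/125, 94/125)
  'b': [18/25 + 1/25*4/5, 18/25 + 1/25*1/1) = [94/125, 19/25)
  emit 'c', narrow to [91/125, 93/125)

Answer: eec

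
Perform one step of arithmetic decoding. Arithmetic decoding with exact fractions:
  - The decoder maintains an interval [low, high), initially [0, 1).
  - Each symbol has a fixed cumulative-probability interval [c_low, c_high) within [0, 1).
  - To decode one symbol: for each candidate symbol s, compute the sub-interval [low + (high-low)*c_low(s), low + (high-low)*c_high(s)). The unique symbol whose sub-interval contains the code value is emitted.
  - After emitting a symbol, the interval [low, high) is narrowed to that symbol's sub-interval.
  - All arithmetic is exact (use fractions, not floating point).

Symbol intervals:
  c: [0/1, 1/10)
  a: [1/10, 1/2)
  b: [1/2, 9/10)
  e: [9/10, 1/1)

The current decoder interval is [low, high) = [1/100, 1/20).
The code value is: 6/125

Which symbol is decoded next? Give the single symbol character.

Answer: e

Derivation:
Interval width = high − low = 1/20 − 1/100 = 1/25
Scaled code = (code − low) / width = (6/125 − 1/100) / 1/25 = 19/20
  c: [0/1, 1/10) 
  a: [1/10, 1/2) 
  b: [1/2, 9/10) 
  e: [9/10, 1/1) ← scaled code falls here ✓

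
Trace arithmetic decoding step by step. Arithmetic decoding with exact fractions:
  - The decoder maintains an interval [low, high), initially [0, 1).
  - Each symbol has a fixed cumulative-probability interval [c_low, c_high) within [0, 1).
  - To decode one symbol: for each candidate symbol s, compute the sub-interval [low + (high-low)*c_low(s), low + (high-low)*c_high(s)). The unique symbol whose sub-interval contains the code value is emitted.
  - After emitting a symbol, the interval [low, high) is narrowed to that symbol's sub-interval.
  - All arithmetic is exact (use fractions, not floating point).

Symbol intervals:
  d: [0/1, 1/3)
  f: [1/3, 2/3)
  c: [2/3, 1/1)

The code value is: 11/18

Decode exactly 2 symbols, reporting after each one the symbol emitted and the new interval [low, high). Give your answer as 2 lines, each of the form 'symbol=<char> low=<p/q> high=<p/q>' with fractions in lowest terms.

Answer: symbol=f low=1/3 high=2/3
symbol=c low=5/9 high=2/3

Derivation:
Step 1: interval [0/1, 1/1), width = 1/1 - 0/1 = 1/1
  'd': [0/1 + 1/1*0/1, 0/1 + 1/1*1/3) = [0/1, 1/3)
  'f': [0/1 + 1/1*1/3, 0/1 + 1/1*2/3) = [1/3, 2/3) <- contains code 11/18
  'c': [0/1 + 1/1*2/3, 0/1 + 1/1*1/1) = [2/3, 1/1)
  emit 'f', narrow to [1/3, 2/3)
Step 2: interval [1/3, 2/3), width = 2/3 - 1/3 = 1/3
  'd': [1/3 + 1/3*0/1, 1/3 + 1/3*1/3) = [1/3, 4/9)
  'f': [1/3 + 1/3*1/3, 1/3 + 1/3*2/3) = [4/9, 5/9)
  'c': [1/3 + 1/3*2/3, 1/3 + 1/3*1/1) = [5/9, 2/3) <- contains code 11/18
  emit 'c', narrow to [5/9, 2/3)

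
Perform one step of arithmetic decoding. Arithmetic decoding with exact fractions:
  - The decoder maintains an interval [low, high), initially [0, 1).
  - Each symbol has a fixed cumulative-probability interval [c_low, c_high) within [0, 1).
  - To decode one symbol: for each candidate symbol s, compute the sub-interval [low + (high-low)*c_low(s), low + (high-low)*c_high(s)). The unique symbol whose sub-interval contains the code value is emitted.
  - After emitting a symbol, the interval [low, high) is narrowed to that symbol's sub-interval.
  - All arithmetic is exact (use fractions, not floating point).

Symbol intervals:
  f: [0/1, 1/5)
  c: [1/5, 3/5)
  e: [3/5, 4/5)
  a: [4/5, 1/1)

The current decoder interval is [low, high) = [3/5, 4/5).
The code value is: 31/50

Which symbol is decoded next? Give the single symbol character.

Answer: f

Derivation:
Interval width = high − low = 4/5 − 3/5 = 1/5
Scaled code = (code − low) / width = (31/50 − 3/5) / 1/5 = 1/10
  f: [0/1, 1/5) ← scaled code falls here ✓
  c: [1/5, 3/5) 
  e: [3/5, 4/5) 
  a: [4/5, 1/1) 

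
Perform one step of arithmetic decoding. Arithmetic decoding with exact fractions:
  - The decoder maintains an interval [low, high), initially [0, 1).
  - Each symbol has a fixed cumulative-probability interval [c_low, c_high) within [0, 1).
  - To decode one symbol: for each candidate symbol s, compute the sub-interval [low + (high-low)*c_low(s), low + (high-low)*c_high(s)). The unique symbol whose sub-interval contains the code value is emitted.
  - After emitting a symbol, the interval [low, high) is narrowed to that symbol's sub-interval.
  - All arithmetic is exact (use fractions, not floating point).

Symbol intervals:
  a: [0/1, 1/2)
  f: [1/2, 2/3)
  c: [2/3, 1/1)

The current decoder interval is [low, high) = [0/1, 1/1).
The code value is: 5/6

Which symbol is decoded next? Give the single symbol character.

Answer: c

Derivation:
Interval width = high − low = 1/1 − 0/1 = 1/1
Scaled code = (code − low) / width = (5/6 − 0/1) / 1/1 = 5/6
  a: [0/1, 1/2) 
  f: [1/2, 2/3) 
  c: [2/3, 1/1) ← scaled code falls here ✓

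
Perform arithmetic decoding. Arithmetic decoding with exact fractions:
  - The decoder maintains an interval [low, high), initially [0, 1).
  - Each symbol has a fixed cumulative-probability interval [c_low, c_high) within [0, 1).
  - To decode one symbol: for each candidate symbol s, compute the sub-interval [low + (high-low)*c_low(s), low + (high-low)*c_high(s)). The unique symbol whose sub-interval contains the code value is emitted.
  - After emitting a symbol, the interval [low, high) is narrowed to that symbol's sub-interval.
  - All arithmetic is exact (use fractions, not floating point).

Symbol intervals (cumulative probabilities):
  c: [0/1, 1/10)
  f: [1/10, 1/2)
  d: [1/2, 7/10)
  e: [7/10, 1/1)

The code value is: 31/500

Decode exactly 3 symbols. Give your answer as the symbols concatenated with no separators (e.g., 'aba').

Step 1: interval [0/1, 1/1), width = 1/1 - 0/1 = 1/1
  'c': [0/1 + 1/1*0/1, 0/1 + 1/1*1/10) = [0/1, 1/10) <- contains code 31/500
  'f': [0/1 + 1/1*1/10, 0/1 + 1/1*1/2) = [1/10, 1/2)
  'd': [0/1 + 1/1*1/2, 0/1 + 1/1*7/10) = [1/2, 7/10)
  'e': [0/1 + 1/1*7/10, 0/1 + 1/1*1/1) = [7/10, 1/1)
  emit 'c', narrow to [0/1, 1/10)
Step 2: interval [0/1, 1/10), width = 1/10 - 0/1 = 1/10
  'c': [0/1 + 1/10*0/1, 0/1 + 1/10*1/10) = [0/1, 1/100)
  'f': [0/1 + 1/10*1/10, 0/1 + 1/10*1/2) = [1/100, 1/20)
  'd': [0/1 + 1/10*1/2, 0/1 + 1/10*7/10) = [1/20, 7/100) <- contains code 31/500
  'e': [0/1 + 1/10*7/10, 0/1 + 1/10*1/1) = [7/100, 1/10)
  emit 'd', narrow to [1/20, 7/100)
Step 3: interval [1/20, 7/100), width = 7/100 - 1/20 = 1/50
  'c': [1/20 + 1/50*0/1, 1/20 + 1/50*1/10) = [1/20, 13/250)
  'f': [1/20 + 1/50*1/10, 1/20 + 1/50*1/2) = [13/250, 3/50)
  'd': [1/20 + 1/50*1/2, 1/20 + 1/50*7/10) = [3/50, 8/125) <- contains code 31/500
  'e': [1/20 + 1/50*7/10, 1/20 + 1/50*1/1) = [8/125, 7/100)
  emit 'd', narrow to [3/50, 8/125)

Answer: cdd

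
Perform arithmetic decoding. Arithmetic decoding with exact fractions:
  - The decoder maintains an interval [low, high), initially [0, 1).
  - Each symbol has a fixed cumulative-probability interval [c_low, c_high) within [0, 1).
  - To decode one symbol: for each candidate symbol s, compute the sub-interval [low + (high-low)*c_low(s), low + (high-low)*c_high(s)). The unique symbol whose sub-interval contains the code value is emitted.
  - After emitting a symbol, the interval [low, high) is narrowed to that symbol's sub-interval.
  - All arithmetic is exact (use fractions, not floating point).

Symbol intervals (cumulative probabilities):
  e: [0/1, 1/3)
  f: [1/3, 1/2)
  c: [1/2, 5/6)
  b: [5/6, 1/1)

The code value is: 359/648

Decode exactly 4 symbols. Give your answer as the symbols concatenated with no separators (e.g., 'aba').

Answer: cefb

Derivation:
Step 1: interval [0/1, 1/1), width = 1/1 - 0/1 = 1/1
  'e': [0/1 + 1/1*0/1, 0/1 + 1/1*1/3) = [0/1, 1/3)
  'f': [0/1 + 1/1*1/3, 0/1 + 1/1*1/2) = [1/3, 1/2)
  'c': [0/1 + 1/1*1/2, 0/1 + 1/1*5/6) = [1/2, 5/6) <- contains code 359/648
  'b': [0/1 + 1/1*5/6, 0/1 + 1/1*1/1) = [5/6, 1/1)
  emit 'c', narrow to [1/2, 5/6)
Step 2: interval [1/2, 5/6), width = 5/6 - 1/2 = 1/3
  'e': [1/2 + 1/3*0/1, 1/2 + 1/3*1/3) = [1/2, 11/18) <- contains code 359/648
  'f': [1/2 + 1/3*1/3, 1/2 + 1/3*1/2) = [11/18, 2/3)
  'c': [1/2 + 1/3*1/2, 1/2 + 1/3*5/6) = [2/3, 7/9)
  'b': [1/2 + 1/3*5/6, 1/2 + 1/3*1/1) = [7/9, 5/6)
  emit 'e', narrow to [1/2, 11/18)
Step 3: interval [1/2, 11/18), width = 11/18 - 1/2 = 1/9
  'e': [1/2 + 1/9*0/1, 1/2 + 1/9*1/3) = [1/2, 29/54)
  'f': [1/2 + 1/9*1/3, 1/2 + 1/9*1/2) = [29/54, 5/9) <- contains code 359/648
  'c': [1/2 + 1/9*1/2, 1/2 + 1/9*5/6) = [5/9, 16/27)
  'b': [1/2 + 1/9*5/6, 1/2 + 1/9*1/1) = [16/27, 11/18)
  emit 'f', narrow to [29/54, 5/9)
Step 4: interval [29/54, 5/9), width = 5/9 - 29/54 = 1/54
  'e': [29/54 + 1/54*0/1, 29/54 + 1/54*1/3) = [29/54, 44/81)
  'f': [29/54 + 1/54*1/3, 29/54 + 1/54*1/2) = [44/81, 59/108)
  'c': [29/54 + 1/54*1/2, 29/54 + 1/54*5/6) = [59/108, 179/324)
  'b': [29/54 + 1/54*5/6, 29/54 + 1/54*1/1) = [179/324, 5/9) <- contains code 359/648
  emit 'b', narrow to [179/324, 5/9)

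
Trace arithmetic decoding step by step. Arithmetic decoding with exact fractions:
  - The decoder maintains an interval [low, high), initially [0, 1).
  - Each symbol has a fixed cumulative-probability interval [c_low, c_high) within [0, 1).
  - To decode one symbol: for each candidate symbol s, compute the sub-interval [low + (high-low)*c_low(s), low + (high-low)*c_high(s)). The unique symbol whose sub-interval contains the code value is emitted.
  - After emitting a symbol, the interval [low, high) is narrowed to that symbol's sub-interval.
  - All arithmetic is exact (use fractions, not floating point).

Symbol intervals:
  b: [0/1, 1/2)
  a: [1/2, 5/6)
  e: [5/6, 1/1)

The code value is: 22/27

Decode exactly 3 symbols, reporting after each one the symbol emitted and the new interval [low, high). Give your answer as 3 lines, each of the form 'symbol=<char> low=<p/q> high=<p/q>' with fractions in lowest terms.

Answer: symbol=a low=1/2 high=5/6
symbol=e low=7/9 high=5/6
symbol=a low=29/36 high=89/108

Derivation:
Step 1: interval [0/1, 1/1), width = 1/1 - 0/1 = 1/1
  'b': [0/1 + 1/1*0/1, 0/1 + 1/1*1/2) = [0/1, 1/2)
  'a': [0/1 + 1/1*1/2, 0/1 + 1/1*5/6) = [1/2, 5/6) <- contains code 22/27
  'e': [0/1 + 1/1*5/6, 0/1 + 1/1*1/1) = [5/6, 1/1)
  emit 'a', narrow to [1/2, 5/6)
Step 2: interval [1/2, 5/6), width = 5/6 - 1/2 = 1/3
  'b': [1/2 + 1/3*0/1, 1/2 + 1/3*1/2) = [1/2, 2/3)
  'a': [1/2 + 1/3*1/2, 1/2 + 1/3*5/6) = [2/3, 7/9)
  'e': [1/2 + 1/3*5/6, 1/2 + 1/3*1/1) = [7/9, 5/6) <- contains code 22/27
  emit 'e', narrow to [7/9, 5/6)
Step 3: interval [7/9, 5/6), width = 5/6 - 7/9 = 1/18
  'b': [7/9 + 1/18*0/1, 7/9 + 1/18*1/2) = [7/9, 29/36)
  'a': [7/9 + 1/18*1/2, 7/9 + 1/18*5/6) = [29/36, 89/108) <- contains code 22/27
  'e': [7/9 + 1/18*5/6, 7/9 + 1/18*1/1) = [89/108, 5/6)
  emit 'a', narrow to [29/36, 89/108)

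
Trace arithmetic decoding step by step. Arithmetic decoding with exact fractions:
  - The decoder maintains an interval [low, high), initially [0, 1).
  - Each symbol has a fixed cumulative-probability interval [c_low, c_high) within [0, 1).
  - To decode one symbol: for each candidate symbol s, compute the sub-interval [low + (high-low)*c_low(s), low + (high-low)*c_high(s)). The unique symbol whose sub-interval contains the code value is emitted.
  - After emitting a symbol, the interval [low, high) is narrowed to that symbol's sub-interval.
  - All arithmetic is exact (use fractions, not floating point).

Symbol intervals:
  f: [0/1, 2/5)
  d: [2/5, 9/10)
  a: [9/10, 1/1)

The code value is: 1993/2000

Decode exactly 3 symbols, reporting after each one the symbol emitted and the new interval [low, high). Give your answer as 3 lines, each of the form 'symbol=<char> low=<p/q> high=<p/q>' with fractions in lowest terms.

Step 1: interval [0/1, 1/1), width = 1/1 - 0/1 = 1/1
  'f': [0/1 + 1/1*0/1, 0/1 + 1/1*2/5) = [0/1, 2/5)
  'd': [0/1 + 1/1*2/5, 0/1 + 1/1*9/10) = [2/5, 9/10)
  'a': [0/1 + 1/1*9/10, 0/1 + 1/1*1/1) = [9/10, 1/1) <- contains code 1993/2000
  emit 'a', narrow to [9/10, 1/1)
Step 2: interval [9/10, 1/1), width = 1/1 - 9/10 = 1/10
  'f': [9/10 + 1/10*0/1, 9/10 + 1/10*2/5) = [9/10, 47/50)
  'd': [9/10 + 1/10*2/5, 9/10 + 1/10*9/10) = [47/50, 99/100)
  'a': [9/10 + 1/10*9/10, 9/10 + 1/10*1/1) = [99/100, 1/1) <- contains code 1993/2000
  emit 'a', narrow to [99/100, 1/1)
Step 3: interval [99/100, 1/1), width = 1/1 - 99/100 = 1/100
  'f': [99/100 + 1/100*0/1, 99/100 + 1/100*2/5) = [99/100, 497/500)
  'd': [99/100 + 1/100*2/5, 99/100 + 1/100*9/10) = [497/500, 999/1000) <- contains code 1993/2000
  'a': [99/100 + 1/100*9/10, 99/100 + 1/100*1/1) = [999/1000, 1/1)
  emit 'd', narrow to [497/500, 999/1000)

Answer: symbol=a low=9/10 high=1/1
symbol=a low=99/100 high=1/1
symbol=d low=497/500 high=999/1000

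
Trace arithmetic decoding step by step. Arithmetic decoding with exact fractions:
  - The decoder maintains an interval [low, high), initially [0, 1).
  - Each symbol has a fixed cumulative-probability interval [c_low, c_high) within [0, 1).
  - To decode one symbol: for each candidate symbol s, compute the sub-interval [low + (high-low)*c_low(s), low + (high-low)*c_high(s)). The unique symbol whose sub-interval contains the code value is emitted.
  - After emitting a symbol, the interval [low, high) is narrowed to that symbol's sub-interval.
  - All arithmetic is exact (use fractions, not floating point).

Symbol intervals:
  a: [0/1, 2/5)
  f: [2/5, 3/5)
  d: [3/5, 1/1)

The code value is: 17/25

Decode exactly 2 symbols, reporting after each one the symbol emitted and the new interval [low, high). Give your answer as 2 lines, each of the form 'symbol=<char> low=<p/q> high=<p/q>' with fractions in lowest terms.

Step 1: interval [0/1, 1/1), width = 1/1 - 0/1 = 1/1
  'a': [0/1 + 1/1*0/1, 0/1 + 1/1*2/5) = [0/1, 2/5)
  'f': [0/1 + 1/1*2/5, 0/1 + 1/1*3/5) = [2/5, 3/5)
  'd': [0/1 + 1/1*3/5, 0/1 + 1/1*1/1) = [3/5, 1/1) <- contains code 17/25
  emit 'd', narrow to [3/5, 1/1)
Step 2: interval [3/5, 1/1), width = 1/1 - 3/5 = 2/5
  'a': [3/5 + 2/5*0/1, 3/5 + 2/5*2/5) = [3/5, 19/25) <- contains code 17/25
  'f': [3/5 + 2/5*2/5, 3/5 + 2/5*3/5) = [19/25, 21/25)
  'd': [3/5 + 2/5*3/5, 3/5 + 2/5*1/1) = [21/25, 1/1)
  emit 'a', narrow to [3/5, 19/25)

Answer: symbol=d low=3/5 high=1/1
symbol=a low=3/5 high=19/25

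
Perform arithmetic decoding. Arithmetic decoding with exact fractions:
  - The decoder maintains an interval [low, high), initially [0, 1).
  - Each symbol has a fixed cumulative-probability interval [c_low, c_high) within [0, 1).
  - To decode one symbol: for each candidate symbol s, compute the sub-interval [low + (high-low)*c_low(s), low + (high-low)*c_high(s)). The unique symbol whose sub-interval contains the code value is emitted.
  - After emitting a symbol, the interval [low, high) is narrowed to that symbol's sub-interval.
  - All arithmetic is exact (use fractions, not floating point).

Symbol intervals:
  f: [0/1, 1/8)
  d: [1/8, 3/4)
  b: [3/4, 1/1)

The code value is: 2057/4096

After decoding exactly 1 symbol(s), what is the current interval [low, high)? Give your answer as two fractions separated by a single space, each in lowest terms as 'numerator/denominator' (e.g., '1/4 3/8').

Step 1: interval [0/1, 1/1), width = 1/1 - 0/1 = 1/1
  'f': [0/1 + 1/1*0/1, 0/1 + 1/1*1/8) = [0/1, 1/8)
  'd': [0/1 + 1/1*1/8, 0/1 + 1/1*3/4) = [1/8, 3/4) <- contains code 2057/4096
  'b': [0/1 + 1/1*3/4, 0/1 + 1/1*1/1) = [3/4, 1/1)
  emit 'd', narrow to [1/8, 3/4)

Answer: 1/8 3/4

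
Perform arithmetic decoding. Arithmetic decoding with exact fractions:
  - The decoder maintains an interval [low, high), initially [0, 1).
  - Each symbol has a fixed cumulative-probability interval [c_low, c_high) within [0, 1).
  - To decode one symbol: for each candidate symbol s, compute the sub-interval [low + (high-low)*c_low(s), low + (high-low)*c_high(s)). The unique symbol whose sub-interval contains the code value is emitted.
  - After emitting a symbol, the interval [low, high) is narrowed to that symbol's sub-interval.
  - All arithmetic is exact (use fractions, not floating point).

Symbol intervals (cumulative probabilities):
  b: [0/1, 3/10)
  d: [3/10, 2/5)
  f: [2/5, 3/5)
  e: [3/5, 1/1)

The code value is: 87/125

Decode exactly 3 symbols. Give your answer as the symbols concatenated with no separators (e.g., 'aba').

Answer: ebe

Derivation:
Step 1: interval [0/1, 1/1), width = 1/1 - 0/1 = 1/1
  'b': [0/1 + 1/1*0/1, 0/1 + 1/1*3/10) = [0/1, 3/10)
  'd': [0/1 + 1/1*3/10, 0/1 + 1/1*2/5) = [3/10, 2/5)
  'f': [0/1 + 1/1*2/5, 0/1 + 1/1*3/5) = [2/5, 3/5)
  'e': [0/1 + 1/1*3/5, 0/1 + 1/1*1/1) = [3/5, 1/1) <- contains code 87/125
  emit 'e', narrow to [3/5, 1/1)
Step 2: interval [3/5, 1/1), width = 1/1 - 3/5 = 2/5
  'b': [3/5 + 2/5*0/1, 3/5 + 2/5*3/10) = [3/5, 18/25) <- contains code 87/125
  'd': [3/5 + 2/5*3/10, 3/5 + 2/5*2/5) = [18/25, 19/25)
  'f': [3/5 + 2/5*2/5, 3/5 + 2/5*3/5) = [19/25, 21/25)
  'e': [3/5 + 2/5*3/5, 3/5 + 2/5*1/1) = [21/25, 1/1)
  emit 'b', narrow to [3/5, 18/25)
Step 3: interval [3/5, 18/25), width = 18/25 - 3/5 = 3/25
  'b': [3/5 + 3/25*0/1, 3/5 + 3/25*3/10) = [3/5, 159/250)
  'd': [3/5 + 3/25*3/10, 3/5 + 3/25*2/5) = [159/250, 81/125)
  'f': [3/5 + 3/25*2/5, 3/5 + 3/25*3/5) = [81/125, 84/125)
  'e': [3/5 + 3/25*3/5, 3/5 + 3/25*1/1) = [84/125, 18/25) <- contains code 87/125
  emit 'e', narrow to [84/125, 18/25)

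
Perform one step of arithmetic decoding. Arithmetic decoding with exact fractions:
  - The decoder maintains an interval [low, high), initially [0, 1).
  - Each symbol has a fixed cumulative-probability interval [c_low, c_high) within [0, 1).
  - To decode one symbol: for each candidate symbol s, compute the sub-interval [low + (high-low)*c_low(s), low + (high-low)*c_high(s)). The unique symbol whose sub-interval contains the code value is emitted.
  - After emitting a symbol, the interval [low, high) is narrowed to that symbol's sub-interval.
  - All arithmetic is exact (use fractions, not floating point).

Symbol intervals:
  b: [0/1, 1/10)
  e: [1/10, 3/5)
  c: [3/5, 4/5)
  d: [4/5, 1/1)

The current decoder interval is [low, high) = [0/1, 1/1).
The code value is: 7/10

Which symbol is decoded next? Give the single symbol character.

Interval width = high − low = 1/1 − 0/1 = 1/1
Scaled code = (code − low) / width = (7/10 − 0/1) / 1/1 = 7/10
  b: [0/1, 1/10) 
  e: [1/10, 3/5) 
  c: [3/5, 4/5) ← scaled code falls here ✓
  d: [4/5, 1/1) 

Answer: c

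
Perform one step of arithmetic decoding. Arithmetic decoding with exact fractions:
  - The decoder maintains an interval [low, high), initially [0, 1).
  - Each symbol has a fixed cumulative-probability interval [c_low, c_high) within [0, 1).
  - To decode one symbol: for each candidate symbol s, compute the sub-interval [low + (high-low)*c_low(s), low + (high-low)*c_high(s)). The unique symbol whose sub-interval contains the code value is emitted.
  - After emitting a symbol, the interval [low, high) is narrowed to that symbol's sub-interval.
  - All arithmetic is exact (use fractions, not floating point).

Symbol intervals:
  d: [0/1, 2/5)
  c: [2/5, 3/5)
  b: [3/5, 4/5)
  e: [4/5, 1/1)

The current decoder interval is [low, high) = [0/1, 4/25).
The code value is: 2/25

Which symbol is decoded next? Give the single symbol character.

Interval width = high − low = 4/25 − 0/1 = 4/25
Scaled code = (code − low) / width = (2/25 − 0/1) / 4/25 = 1/2
  d: [0/1, 2/5) 
  c: [2/5, 3/5) ← scaled code falls here ✓
  b: [3/5, 4/5) 
  e: [4/5, 1/1) 

Answer: c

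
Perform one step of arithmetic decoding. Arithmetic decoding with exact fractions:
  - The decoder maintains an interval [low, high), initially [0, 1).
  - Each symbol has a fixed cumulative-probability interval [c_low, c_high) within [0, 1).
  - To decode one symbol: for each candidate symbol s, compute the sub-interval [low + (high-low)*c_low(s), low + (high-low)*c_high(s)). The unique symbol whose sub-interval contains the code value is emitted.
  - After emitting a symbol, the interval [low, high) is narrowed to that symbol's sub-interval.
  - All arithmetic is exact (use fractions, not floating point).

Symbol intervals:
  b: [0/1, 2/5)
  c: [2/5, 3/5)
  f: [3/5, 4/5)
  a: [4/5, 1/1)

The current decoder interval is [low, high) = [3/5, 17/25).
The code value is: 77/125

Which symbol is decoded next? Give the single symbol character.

Answer: b

Derivation:
Interval width = high − low = 17/25 − 3/5 = 2/25
Scaled code = (code − low) / width = (77/125 − 3/5) / 2/25 = 1/5
  b: [0/1, 2/5) ← scaled code falls here ✓
  c: [2/5, 3/5) 
  f: [3/5, 4/5) 
  a: [4/5, 1/1) 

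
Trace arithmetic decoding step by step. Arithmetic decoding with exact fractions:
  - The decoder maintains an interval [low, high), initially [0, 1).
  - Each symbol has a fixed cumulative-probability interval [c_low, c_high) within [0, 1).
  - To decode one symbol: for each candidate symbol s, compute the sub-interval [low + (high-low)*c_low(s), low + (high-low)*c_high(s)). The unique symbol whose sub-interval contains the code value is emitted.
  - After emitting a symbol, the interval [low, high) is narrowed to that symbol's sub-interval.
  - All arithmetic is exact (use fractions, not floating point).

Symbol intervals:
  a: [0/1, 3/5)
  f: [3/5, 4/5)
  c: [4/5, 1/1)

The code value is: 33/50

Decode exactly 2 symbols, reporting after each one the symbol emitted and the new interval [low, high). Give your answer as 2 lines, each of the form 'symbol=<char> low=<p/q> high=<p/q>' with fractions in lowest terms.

Answer: symbol=f low=3/5 high=4/5
symbol=a low=3/5 high=18/25

Derivation:
Step 1: interval [0/1, 1/1), width = 1/1 - 0/1 = 1/1
  'a': [0/1 + 1/1*0/1, 0/1 + 1/1*3/5) = [0/1, 3/5)
  'f': [0/1 + 1/1*3/5, 0/1 + 1/1*4/5) = [3/5, 4/5) <- contains code 33/50
  'c': [0/1 + 1/1*4/5, 0/1 + 1/1*1/1) = [4/5, 1/1)
  emit 'f', narrow to [3/5, 4/5)
Step 2: interval [3/5, 4/5), width = 4/5 - 3/5 = 1/5
  'a': [3/5 + 1/5*0/1, 3/5 + 1/5*3/5) = [3/5, 18/25) <- contains code 33/50
  'f': [3/5 + 1/5*3/5, 3/5 + 1/5*4/5) = [18/25, 19/25)
  'c': [3/5 + 1/5*4/5, 3/5 + 1/5*1/1) = [19/25, 4/5)
  emit 'a', narrow to [3/5, 18/25)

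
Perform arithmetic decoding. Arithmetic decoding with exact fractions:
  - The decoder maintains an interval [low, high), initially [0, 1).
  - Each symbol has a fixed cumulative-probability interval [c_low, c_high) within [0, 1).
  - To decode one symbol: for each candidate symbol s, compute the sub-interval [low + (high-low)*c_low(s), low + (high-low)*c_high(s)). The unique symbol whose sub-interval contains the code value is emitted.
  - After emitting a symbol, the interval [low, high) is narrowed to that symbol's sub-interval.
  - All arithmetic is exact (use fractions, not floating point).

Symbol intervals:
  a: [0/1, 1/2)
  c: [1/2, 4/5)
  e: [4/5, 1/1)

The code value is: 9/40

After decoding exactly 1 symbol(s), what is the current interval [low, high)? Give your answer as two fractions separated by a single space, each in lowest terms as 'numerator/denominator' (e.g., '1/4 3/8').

Step 1: interval [0/1, 1/1), width = 1/1 - 0/1 = 1/1
  'a': [0/1 + 1/1*0/1, 0/1 + 1/1*1/2) = [0/1, 1/2) <- contains code 9/40
  'c': [0/1 + 1/1*1/2, 0/1 + 1/1*4/5) = [1/2, 4/5)
  'e': [0/1 + 1/1*4/5, 0/1 + 1/1*1/1) = [4/5, 1/1)
  emit 'a', narrow to [0/1, 1/2)

Answer: 0/1 1/2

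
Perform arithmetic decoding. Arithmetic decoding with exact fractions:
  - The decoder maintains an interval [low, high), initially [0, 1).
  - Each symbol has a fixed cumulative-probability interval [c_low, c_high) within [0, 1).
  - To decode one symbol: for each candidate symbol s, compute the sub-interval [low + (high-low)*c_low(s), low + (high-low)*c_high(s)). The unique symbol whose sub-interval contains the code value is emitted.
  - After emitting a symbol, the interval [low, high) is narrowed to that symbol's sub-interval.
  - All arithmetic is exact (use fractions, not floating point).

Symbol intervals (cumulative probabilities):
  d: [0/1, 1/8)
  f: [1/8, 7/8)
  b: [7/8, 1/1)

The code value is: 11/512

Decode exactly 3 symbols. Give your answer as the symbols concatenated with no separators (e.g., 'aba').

Step 1: interval [0/1, 1/1), width = 1/1 - 0/1 = 1/1
  'd': [0/1 + 1/1*0/1, 0/1 + 1/1*1/8) = [0/1, 1/8) <- contains code 11/512
  'f': [0/1 + 1/1*1/8, 0/1 + 1/1*7/8) = [1/8, 7/8)
  'b': [0/1 + 1/1*7/8, 0/1 + 1/1*1/1) = [7/8, 1/1)
  emit 'd', narrow to [0/1, 1/8)
Step 2: interval [0/1, 1/8), width = 1/8 - 0/1 = 1/8
  'd': [0/1 + 1/8*0/1, 0/1 + 1/8*1/8) = [0/1, 1/64)
  'f': [0/1 + 1/8*1/8, 0/1 + 1/8*7/8) = [1/64, 7/64) <- contains code 11/512
  'b': [0/1 + 1/8*7/8, 0/1 + 1/8*1/1) = [7/64, 1/8)
  emit 'f', narrow to [1/64, 7/64)
Step 3: interval [1/64, 7/64), width = 7/64 - 1/64 = 3/32
  'd': [1/64 + 3/32*0/1, 1/64 + 3/32*1/8) = [1/64, 7/256) <- contains code 11/512
  'f': [1/64 + 3/32*1/8, 1/64 + 3/32*7/8) = [7/256, 25/256)
  'b': [1/64 + 3/32*7/8, 1/64 + 3/32*1/1) = [25/256, 7/64)
  emit 'd', narrow to [1/64, 7/256)

Answer: dfd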